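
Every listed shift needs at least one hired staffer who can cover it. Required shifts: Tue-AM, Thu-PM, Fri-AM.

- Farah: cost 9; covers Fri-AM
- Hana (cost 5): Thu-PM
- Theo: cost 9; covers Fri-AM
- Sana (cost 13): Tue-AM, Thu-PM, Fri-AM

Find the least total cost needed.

13

Sana alone covers Tue-AM, Thu-PM, Fri-AM — every shift.
Total cost: 13.
No cover costs less than 13.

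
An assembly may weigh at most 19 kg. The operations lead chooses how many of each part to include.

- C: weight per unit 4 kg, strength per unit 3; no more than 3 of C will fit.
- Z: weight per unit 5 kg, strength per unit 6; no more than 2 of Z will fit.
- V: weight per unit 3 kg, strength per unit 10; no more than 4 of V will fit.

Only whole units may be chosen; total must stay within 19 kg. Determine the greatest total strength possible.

46

V has the best ratio (10/3); taking only V gives at most 4×10 = 40 (stopped by the supply cap of 4).
Mixing does better — 1×Z and 4×V: weight 17 ≤ 19, strength 1·6 + 4·10 = 46.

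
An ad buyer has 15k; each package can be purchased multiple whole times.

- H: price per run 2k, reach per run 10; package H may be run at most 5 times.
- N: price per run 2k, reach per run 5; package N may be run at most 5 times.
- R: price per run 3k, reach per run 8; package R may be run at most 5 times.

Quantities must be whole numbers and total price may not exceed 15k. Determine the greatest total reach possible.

63

H has the best ratio (10/2); taking only H gives at most 5×10 = 50 (stopped by the supply cap of 5).
Mixing does better — 5×H, 1×N, and 1×R: price 15 ≤ 15, reach 5·10 + 1·5 + 1·8 = 63.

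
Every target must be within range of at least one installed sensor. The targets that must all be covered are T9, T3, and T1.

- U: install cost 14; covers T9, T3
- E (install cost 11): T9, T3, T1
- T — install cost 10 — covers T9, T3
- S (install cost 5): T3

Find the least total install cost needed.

11

This is a weighted set-cover instance.
E alone covers T9, T3, T1 — every target.
Total install cost: 11.
No cover costs less than 11.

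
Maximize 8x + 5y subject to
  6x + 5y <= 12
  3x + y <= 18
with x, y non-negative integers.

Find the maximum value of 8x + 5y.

16

(x,y)=(2,0): 6·2+5·0=12≤12, 3·2+1·0=6≤18, objective 16.
(x,y)=(1,1): 6·1+5·1=11≤12, 3·1+1·1=4≤18, objective 13.
(x,y)=(1,0): 6·1+5·0=6≤12, 3·1+1·0=3≤18, objective 8.
Maximum is 16 at (x,y)=(2,0).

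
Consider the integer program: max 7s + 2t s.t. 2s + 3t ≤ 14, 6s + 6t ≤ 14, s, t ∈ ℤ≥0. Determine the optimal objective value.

14

(s,t)=(2,0): 2·2+3·0=4≤14, 6·2+6·0=12≤14, objective 14.
(s,t)=(1,1): 2·1+3·1=5≤14, 6·1+6·1=12≤14, objective 9.
(s,t)=(1,0): 2·1+3·0=2≤14, 6·1+6·0=6≤14, objective 7.
The best lattice point is (2,0), giving 14.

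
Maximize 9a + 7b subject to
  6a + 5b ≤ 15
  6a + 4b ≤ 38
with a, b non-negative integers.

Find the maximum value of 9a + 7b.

Relaxing integrality, the LP optimum is 22.50 at (a,b) = (2.5, 0), which is not an integer point.
(a,b)=(0,3): 6·0+5·3=15≤15, 6·0+4·3=12≤38, objective 21.
(a,b)=(2,0): 6·2+5·0=12≤15, 6·2+4·0=12≤38, objective 18.
(a,b)=(1,1): 6·1+5·1=11≤15, 6·1+4·1=10≤38, objective 16.
No feasible integer point exceeds 21.

21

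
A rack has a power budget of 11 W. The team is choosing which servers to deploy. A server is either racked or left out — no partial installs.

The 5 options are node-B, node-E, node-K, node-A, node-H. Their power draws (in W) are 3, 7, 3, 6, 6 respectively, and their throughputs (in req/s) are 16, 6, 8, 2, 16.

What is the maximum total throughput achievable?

Take node-B and node-H: power draw 3 + 6 = 9 ≤ 11, throughput 16 + 16 = 32.
No other feasible combination does better.

32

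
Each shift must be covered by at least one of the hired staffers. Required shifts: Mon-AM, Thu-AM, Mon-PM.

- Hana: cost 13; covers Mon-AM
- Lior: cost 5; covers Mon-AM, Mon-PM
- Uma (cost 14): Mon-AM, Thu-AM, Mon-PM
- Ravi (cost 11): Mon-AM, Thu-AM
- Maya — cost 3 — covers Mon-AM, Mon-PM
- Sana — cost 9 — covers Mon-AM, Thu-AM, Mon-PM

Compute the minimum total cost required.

The greedy cost-per-new-shift heuristic would pick Maya and Sana for 12, but a cheaper cover exists.
Sana alone covers Mon-AM, Thu-AM, Mon-PM — every shift.
Total cost: 9.
No cover costs less than 9.

9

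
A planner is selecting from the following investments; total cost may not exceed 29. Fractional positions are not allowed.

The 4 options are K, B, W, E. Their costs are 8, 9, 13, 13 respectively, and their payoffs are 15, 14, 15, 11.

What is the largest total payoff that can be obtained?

30

Allowing fractional choices, the relaxed optimum would be about 42.8, but investments are indivisible.
K + B: cost 8 + 9 = 17 ≤ 29, payoff 15 + 14 = 29.
B + W: cost 9 + 13 = 22 ≤ 29, payoff 14 + 15 = 29.
K + W: cost 8 + 13 = 21 ≤ 29, payoff 15 + 15 = 30.
Best is K and W with total payoff 30.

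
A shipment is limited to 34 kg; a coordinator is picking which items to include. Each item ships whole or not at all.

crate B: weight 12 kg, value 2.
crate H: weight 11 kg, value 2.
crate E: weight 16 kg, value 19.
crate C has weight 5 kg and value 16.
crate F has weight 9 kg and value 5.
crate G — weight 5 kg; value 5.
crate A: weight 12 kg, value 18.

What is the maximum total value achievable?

53

This is a 0-1 knapsack instance.
Take crate E, crate C, and crate A: weight 16 + 5 + 12 = 33 ≤ 34, value 19 + 16 + 18 = 53.
No other feasible combination does better.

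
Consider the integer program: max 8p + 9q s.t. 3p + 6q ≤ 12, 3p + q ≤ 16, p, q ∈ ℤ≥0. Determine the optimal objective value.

(p,q)=(4,0): 3·4+6·0=12≤12, 3·4+1·0=12≤16, objective 32.
(p,q)=(3,0): 3·3+6·0=9≤12, 3·3+1·0=9≤16, objective 24.
No feasible integer point exceeds 32.

32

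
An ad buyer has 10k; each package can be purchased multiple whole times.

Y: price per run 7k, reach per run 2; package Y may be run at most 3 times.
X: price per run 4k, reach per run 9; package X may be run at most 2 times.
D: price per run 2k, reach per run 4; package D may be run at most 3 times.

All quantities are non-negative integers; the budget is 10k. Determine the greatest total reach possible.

Take 2×X and 1×D: price 10 ≤ 10, reach 2·9 + 1·4 = 22.
X has the best ratio (9/4) and is taken to its limit of 2; remaining capacity is filled optimally with the others.

22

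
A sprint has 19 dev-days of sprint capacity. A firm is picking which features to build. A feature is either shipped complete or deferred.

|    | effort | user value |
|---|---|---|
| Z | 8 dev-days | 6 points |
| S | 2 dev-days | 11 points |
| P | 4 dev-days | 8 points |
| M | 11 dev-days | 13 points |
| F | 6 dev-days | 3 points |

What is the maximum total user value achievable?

S + P + M: effort 2 + 4 + 11 = 17 ≤ 19, user value 11 + 8 + 13 = 32.
S + M + F: effort 2 + 11 + 6 = 19 ≤ 19, user value 11 + 13 + 3 = 27.
Best is S, P, and M with total user value 32.

32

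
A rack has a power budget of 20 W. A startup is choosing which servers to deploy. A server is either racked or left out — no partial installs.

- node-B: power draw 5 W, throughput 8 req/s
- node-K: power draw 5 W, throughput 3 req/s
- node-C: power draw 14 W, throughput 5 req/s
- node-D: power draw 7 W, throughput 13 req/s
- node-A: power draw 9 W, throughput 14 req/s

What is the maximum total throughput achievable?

This is an integer program with binary decision variables.
Take node-D and node-A: power draw 7 + 9 = 16 ≤ 20, throughput 13 + 14 = 27.
No other feasible combination does better.

27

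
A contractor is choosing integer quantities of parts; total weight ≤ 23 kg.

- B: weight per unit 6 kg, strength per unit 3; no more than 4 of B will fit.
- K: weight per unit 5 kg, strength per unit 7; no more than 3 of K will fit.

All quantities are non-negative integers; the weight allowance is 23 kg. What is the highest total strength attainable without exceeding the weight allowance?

3×K: weight 15 ≤ 23, strength 3·7 = 21.
1×B and 3×K: weight 21 ≤ 23, strength 1·3 + 3·7 = 24.
Best is 24.

24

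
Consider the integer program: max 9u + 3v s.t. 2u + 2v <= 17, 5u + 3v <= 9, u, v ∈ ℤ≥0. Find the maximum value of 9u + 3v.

12

The continuous relaxation peaks at (1.8, 0) with value 16.20; rounding to a feasible lattice point costs some objective.
(u,v)=(1,1): 2·1+2·1=4≤17, 5·1+3·1=8≤9, objective 12.
(u,v)=(1,0): 2·1+2·0=2≤17, 5·1+3·0=5≤9, objective 9.
(u,v)=(0,2): 2·0+2·2=4≤17, 5·0+3·2=6≤9, objective 6.
The best lattice point is (1,1), giving 12.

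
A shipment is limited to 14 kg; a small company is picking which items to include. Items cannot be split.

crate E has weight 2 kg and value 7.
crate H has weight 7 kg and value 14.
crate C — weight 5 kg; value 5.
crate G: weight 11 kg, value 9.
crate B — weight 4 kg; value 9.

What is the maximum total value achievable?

crate H + crate B: weight 7 + 4 = 11 ≤ 14, value 14 + 9 = 23.
crate E + crate H + crate B: weight 2 + 7 + 4 = 13 ≤ 14, value 7 + 14 + 9 = 30.
crate E + crate H + crate C: weight 2 + 7 + 5 = 14 ≤ 14, value 7 + 14 + 5 = 26.
Best is crate E, crate H, and crate B with total value 30.

30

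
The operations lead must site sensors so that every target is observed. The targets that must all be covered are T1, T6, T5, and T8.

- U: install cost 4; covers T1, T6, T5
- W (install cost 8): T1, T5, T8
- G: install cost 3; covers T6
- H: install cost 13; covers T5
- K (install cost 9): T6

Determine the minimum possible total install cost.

11

The greedy cost-per-new-target heuristic would pick U and W for 12, but a cheaper cover exists.
Choose W and G: together they cover T1, T6, T5, T8 — every target.
Total install cost: 8 + 3 = 11.
No cover costs less than 11.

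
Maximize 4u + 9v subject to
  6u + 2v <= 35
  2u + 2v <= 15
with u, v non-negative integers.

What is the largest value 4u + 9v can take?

(u,v)=(0,7) is feasible, giving 63.
(u,v)=(1,6) is feasible, giving 58.
(u,v)=(0,6) is feasible, giving 54.
Maximum is 63 at (u,v)=(0,7).

63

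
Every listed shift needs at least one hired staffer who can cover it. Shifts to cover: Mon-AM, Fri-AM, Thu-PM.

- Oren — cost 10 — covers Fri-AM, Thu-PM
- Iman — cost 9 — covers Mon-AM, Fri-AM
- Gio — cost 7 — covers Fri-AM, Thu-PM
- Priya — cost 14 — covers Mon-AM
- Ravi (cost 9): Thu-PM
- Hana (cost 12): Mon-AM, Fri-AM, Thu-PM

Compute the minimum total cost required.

12

Hana alone covers Mon-AM, Fri-AM, Thu-PM — every shift.
Total cost: 12.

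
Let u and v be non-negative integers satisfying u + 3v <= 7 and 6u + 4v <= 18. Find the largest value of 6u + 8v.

(u,v)=(1,2): 1·1+3·2=7≤7, 6·1+4·2=14≤18, objective 22.
(u,v)=(2,1): 1·2+3·1=5≤7, 6·2+4·1=16≤18, objective 20.
Maximum is 22 at (u,v)=(1,2).

22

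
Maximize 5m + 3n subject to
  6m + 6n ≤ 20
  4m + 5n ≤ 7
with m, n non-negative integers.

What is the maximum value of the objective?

5

Relaxing integrality, the LP optimum is 8.75 at (m,n) = (1.75, 0), which is not an integer point.
(m,n)=(1,0): 6·1+6·0=6≤20, 4·1+5·0=4≤7, objective 5.
(m,n)=(0,1): 6·0+6·1=6≤20, 4·0+5·1=5≤7, objective 3.
(m,n)=(0,0): 6·0+6·0=0≤20, 4·0+5·0=0≤7, objective 0.
No feasible integer point exceeds 5.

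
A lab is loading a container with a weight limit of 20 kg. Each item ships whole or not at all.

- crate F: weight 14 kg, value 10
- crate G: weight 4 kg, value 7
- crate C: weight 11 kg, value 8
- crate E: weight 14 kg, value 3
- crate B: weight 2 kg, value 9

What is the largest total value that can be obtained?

Take crate F, crate G, and crate B: weight 14 + 4 + 2 = 20 ≤ 20, value 10 + 7 + 9 = 26.
No other feasible combination does better.

26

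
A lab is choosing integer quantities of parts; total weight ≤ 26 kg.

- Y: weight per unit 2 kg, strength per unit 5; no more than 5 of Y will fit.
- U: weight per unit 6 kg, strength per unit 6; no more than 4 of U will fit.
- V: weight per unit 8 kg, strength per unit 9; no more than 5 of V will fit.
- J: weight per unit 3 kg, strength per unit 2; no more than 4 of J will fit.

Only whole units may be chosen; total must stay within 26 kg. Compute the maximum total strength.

43

Y has the best ratio (5/2); taking only Y gives at most 5×5 = 25 (stopped by the supply cap of 5).
Mixing does better — 5×Y and 2×V: weight 26 ≤ 26, strength 5·5 + 2·9 = 43.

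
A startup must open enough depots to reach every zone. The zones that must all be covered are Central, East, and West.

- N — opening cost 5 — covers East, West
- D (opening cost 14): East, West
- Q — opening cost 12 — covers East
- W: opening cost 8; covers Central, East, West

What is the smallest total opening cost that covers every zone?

8

W alone covers Central, East, West — every zone.
Total opening cost: 8.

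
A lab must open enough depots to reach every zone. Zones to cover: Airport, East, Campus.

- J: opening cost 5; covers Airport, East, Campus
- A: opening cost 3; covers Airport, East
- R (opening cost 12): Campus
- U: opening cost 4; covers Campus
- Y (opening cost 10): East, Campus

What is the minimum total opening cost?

5

This is a weighted set-cover instance.
J alone covers Airport, East, Campus — every zone.
Total opening cost: 5.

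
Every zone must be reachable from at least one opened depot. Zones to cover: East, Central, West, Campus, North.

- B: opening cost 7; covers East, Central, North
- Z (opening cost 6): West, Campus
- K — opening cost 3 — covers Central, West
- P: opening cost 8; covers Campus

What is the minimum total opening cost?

The greedy cost-per-new-zone heuristic would pick K, B, and Z for 16, but a cheaper cover exists.
Choose B and Z: together they cover East, Central, West, Campus, North — every zone.
Total opening cost: 7 + 6 = 13.
No cover costs less than 13.

13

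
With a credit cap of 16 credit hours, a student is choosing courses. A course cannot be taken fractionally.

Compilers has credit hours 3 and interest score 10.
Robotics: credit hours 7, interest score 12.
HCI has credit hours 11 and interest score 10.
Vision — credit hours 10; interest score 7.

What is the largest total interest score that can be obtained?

Compilers + Robotics: credit hours 3 + 7 = 10 ≤ 16, interest score 10 + 12 = 22.
Compilers + HCI: credit hours 3 + 11 = 14 ≤ 16, interest score 10 + 10 = 20.
Compilers + Vision: credit hours 3 + 10 = 13 ≤ 16, interest score 10 + 7 = 17.
Best is Compilers and Robotics with total interest score 22.

22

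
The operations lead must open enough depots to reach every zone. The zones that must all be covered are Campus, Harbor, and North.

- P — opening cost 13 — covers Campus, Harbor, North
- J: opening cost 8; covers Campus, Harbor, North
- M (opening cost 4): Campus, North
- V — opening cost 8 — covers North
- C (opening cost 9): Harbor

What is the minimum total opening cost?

8

This is an integer covering problem.
The greedy cost-per-new-zone heuristic would pick M and J for 12, but a cheaper cover exists.
J alone covers Campus, Harbor, North — every zone.
Total opening cost: 8.
No cover costs less than 8.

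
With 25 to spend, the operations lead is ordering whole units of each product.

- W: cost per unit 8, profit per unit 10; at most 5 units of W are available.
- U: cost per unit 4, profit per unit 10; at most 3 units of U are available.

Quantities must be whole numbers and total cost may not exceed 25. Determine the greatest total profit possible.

This is a bounded integer knapsack.
U has the best ratio (10/4); taking only U gives at most 3×10 = 30 (stopped by the supply cap of 3).
Mixing does better — 1×W and 3×U: cost 20 ≤ 25, profit 1·10 + 3·10 = 40.

40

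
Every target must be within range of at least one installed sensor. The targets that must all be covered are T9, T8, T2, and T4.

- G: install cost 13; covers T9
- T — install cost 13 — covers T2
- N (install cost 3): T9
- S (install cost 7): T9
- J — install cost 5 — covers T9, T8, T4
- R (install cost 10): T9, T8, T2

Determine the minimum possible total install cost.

15

This is an integer covering problem.
Choose J and R: together they cover T9, T8, T2, T4 — every target.
Total install cost: 5 + 10 = 15.
No cover costs less than 15.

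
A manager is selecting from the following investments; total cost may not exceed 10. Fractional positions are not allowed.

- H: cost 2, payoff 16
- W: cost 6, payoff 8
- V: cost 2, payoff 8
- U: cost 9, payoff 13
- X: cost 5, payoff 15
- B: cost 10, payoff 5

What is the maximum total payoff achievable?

39

This is an integer program with binary decision variables.
Allowing fractional choices, the relaxed optimum would be about 40.4, but investments are indivisible.
H + X: cost 2 + 5 = 7 ≤ 10, payoff 16 + 15 = 31.
H + V + X: cost 2 + 2 + 5 = 9 ≤ 10, payoff 16 + 8 + 15 = 39.
H + W + V: cost 2 + 6 + 2 = 10 ≤ 10, payoff 16 + 8 + 8 = 32.
Best is H, V, and X with total payoff 39.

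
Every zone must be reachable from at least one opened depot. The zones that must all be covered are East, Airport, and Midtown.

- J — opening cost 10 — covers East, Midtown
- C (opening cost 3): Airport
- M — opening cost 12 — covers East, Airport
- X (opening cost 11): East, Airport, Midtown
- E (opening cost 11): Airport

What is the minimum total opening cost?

11

The greedy cost-per-new-zone heuristic would pick C and J for 13, but a cheaper cover exists.
X alone covers East, Airport, Midtown — every zone.
Total opening cost: 11.
No cover costs less than 11.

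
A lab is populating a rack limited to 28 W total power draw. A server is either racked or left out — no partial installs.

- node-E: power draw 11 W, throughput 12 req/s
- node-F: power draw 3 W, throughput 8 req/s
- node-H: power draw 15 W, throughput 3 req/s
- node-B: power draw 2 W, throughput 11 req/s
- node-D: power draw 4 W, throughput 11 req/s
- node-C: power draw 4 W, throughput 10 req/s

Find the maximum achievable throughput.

52

Allowing fractional choices, the relaxed optimum would be about 52.8, but servers are indivisible.
node-E + node-F + node-B + node-D + node-C: power draw 11 + 3 + 2 + 4 + 4 = 24 ≤ 28, throughput 12 + 8 + 11 + 11 + 10 = 52.
node-E + node-B + node-D + node-C: power draw 11 + 2 + 4 + 4 = 21 ≤ 28, throughput 12 + 11 + 11 + 10 = 44.
Best is node-E, node-F, node-B, node-D, and node-C with total throughput 52.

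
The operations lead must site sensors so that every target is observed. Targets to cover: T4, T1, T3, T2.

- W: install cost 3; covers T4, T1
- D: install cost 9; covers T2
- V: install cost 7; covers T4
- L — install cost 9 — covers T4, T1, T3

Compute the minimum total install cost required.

18

The greedy cost-per-new-target heuristic would pick W, D, and L for 21, but a cheaper cover exists.
Choose D and L: together they cover T4, T1, T3, T2 — every target.
Total install cost: 9 + 9 = 18.
No cover costs less than 18.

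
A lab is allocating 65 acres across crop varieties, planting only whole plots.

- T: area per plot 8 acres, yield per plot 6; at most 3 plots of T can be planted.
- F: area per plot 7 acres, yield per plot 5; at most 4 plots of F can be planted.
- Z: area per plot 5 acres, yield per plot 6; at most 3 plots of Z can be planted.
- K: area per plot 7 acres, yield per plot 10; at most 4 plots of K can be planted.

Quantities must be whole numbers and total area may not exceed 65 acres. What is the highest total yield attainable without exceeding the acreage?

74

Take 1×T, 2×F, 3×Z, and 4×K: area 65 ≤ 65, yield 1·6 + 2·5 + 3·6 + 4·10 = 74.
K has the best ratio (10/7) and is taken to its limit of 4; remaining capacity is filled optimally with the others.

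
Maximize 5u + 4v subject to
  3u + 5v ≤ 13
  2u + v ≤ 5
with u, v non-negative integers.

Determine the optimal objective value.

(u,v)=(2,1): 3·2+5·1=11≤13, 2·2+1·1=5≤5, objective 14.
(u,v)=(1,2): 3·1+5·2=13≤13, 2·1+1·2=4≤5, objective 13.
(u,v)=(2,0): 3·2+5·0=6≤13, 2·2+1·0=4≤5, objective 10.
The best lattice point is (2,1), giving 14.

14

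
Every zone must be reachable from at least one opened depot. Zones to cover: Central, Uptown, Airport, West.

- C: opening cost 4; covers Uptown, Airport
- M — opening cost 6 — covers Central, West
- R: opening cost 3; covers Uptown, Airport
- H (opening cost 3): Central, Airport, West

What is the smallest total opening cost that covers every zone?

6

Choose R and H: together they cover Central, Uptown, Airport, West — every zone.
Total opening cost: 3 + 3 = 6.
No cover costs less than 6.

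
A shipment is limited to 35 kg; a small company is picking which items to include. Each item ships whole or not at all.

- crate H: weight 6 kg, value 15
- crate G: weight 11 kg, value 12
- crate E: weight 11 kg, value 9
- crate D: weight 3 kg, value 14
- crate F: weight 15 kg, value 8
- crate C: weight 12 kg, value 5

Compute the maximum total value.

Treat it as a binary knapsack problem.
Allowing fractional choices, the relaxed optimum would be about 52.1, but items are indivisible.
crate H + crate G + crate E + crate D: weight 6 + 11 + 11 + 3 = 31 ≤ 35, value 15 + 12 + 9 + 14 = 50.
crate H + crate G + crate D + crate F: weight 6 + 11 + 3 + 15 = 35 ≤ 35, value 15 + 12 + 14 + 8 = 49.
Best is crate H, crate G, crate E, and crate D with total value 50.

50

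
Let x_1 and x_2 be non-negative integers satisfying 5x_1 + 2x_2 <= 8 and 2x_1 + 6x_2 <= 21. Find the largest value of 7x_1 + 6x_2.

18

(x_1,x_2)=(0,3) is feasible, giving 18.
(x_1,x_2)=(0,2) is feasible, giving 12.
Maximum is 18 at (x_1,x_2)=(0,3).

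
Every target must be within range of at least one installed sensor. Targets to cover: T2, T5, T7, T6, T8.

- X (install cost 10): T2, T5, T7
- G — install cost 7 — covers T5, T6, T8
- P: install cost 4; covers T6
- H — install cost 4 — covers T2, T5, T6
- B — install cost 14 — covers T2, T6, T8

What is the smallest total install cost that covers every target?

This is an integer covering problem.
Choose X and G: together they cover T2, T5, T7, T6, T8 — every target.
Total install cost: 10 + 7 = 17.

17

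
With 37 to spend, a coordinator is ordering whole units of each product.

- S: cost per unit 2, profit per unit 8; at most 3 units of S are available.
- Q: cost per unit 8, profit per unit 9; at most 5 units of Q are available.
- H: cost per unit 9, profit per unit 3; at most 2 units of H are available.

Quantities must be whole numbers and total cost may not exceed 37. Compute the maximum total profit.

52

S has the best ratio (8/2); taking only S gives at most 3×8 = 24 (stopped by the supply cap of 3).
Mixing does better — 2×S and 4×Q: cost 36 ≤ 37, profit 2·8 + 4·9 = 52.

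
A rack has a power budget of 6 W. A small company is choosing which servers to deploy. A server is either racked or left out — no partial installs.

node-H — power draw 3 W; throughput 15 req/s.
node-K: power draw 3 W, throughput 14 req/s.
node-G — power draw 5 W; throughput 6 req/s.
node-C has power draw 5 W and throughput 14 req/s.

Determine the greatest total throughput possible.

node-K: power draw 3 ≤ 6, throughput 14.
node-H: power draw 3 ≤ 6, throughput 15.
node-H + node-K: power draw 3 + 3 = 6 ≤ 6, throughput 15 + 14 = 29.
Best is node-H and node-K with total throughput 29.

29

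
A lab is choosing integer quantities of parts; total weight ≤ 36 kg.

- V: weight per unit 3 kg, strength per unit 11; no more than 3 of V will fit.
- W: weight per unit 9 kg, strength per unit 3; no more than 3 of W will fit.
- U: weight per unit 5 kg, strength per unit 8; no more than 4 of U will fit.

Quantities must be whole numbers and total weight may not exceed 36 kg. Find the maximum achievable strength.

V has the best ratio (11/3); taking only V gives at most 3×11 = 33 (stopped by the supply cap of 3).
Mixing does better — 3×V and 4×U: weight 29 ≤ 36, strength 3·11 + 4·8 = 65.

65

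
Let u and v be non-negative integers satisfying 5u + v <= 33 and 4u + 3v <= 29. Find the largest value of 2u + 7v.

Relaxing integrality, the LP optimum is 67.67 at (u,v) = (0, 9.67), which is not an integer point.
(u,v)=(0,9) is feasible, giving 63.
(u,v)=(1,8) is feasible, giving 58.
(u,v)=(0,8) is feasible, giving 56.
No feasible integer point exceeds 63.

63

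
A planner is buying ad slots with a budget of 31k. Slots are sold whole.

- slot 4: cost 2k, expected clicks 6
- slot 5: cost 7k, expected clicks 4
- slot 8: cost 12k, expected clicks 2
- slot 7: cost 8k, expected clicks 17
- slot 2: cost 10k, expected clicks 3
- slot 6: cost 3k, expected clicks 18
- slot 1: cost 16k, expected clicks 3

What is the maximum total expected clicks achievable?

48

Take slot 4, slot 5, slot 7, slot 2, and slot 6: cost 2 + 7 + 8 + 10 + 3 = 30 ≤ 31, expected clicks 6 + 4 + 17 + 3 + 18 = 48.
No other feasible combination does better.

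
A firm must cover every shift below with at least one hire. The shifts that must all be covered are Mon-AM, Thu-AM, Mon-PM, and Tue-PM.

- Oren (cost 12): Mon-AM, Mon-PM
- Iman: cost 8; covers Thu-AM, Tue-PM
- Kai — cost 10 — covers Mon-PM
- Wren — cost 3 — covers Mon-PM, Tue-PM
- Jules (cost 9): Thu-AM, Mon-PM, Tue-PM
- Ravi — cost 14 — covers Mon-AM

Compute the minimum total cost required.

20

Choose Oren and Iman: together they cover Mon-AM, Thu-AM, Mon-PM, Tue-PM — every shift.
Total cost: 12 + 8 = 20.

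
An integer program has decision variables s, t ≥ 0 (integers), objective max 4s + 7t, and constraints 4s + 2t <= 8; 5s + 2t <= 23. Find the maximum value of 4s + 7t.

(s,t)=(0,4): 4·0+2·4=8≤8, 5·0+2·4=8≤23, objective 28.
(s,t)=(0,3): 4·0+2·3=6≤8, 5·0+2·3=6≤23, objective 21.
The best lattice point is (0,4), giving 28.

28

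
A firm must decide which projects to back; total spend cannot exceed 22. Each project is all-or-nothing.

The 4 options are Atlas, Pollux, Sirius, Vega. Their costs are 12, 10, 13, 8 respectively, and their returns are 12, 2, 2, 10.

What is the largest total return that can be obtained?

Atlas: cost 12 ≤ 22, return 12.
Atlas + Vega: cost 12 + 8 = 20 ≤ 22, return 12 + 10 = 22.
Atlas + Pollux: cost 12 + 10 = 22 ≤ 22, return 12 + 2 = 14.
Best is Atlas and Vega with total return 22.

22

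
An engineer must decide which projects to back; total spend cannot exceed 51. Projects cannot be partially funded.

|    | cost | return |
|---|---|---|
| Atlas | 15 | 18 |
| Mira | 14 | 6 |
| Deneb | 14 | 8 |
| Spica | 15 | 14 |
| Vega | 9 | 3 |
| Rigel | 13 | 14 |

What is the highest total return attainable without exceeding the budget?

Atlas + Spica + Rigel: cost 15 + 15 + 13 = 43 ≤ 51, return 18 + 14 + 14 = 46.
Atlas + Deneb + Vega + Rigel: cost 15 + 14 + 9 + 13 = 51 ≤ 51, return 18 + 8 + 3 + 14 = 43.
Best is Atlas, Spica, and Rigel with total return 46.

46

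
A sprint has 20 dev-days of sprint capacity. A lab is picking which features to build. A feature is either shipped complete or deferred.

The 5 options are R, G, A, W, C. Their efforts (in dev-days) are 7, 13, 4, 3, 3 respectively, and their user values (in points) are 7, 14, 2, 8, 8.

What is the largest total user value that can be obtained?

This is an integer program with binary decision variables.
Allowing fractional choices, the relaxed optimum would be about 31.0, but features are indivisible.
R + A + W + C: effort 7 + 4 + 3 + 3 = 17 ≤ 20, user value 7 + 2 + 8 + 8 = 25.
G + W + C: effort 13 + 3 + 3 = 19 ≤ 20, user value 14 + 8 + 8 = 30.
Best is G, W, and C with total user value 30.

30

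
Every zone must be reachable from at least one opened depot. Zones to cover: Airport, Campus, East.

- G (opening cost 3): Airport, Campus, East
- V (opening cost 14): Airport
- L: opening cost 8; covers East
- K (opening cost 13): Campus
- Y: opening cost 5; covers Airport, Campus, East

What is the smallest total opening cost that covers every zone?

3

G alone covers Airport, Campus, East — every zone.
Total opening cost: 3.
No cover costs less than 3.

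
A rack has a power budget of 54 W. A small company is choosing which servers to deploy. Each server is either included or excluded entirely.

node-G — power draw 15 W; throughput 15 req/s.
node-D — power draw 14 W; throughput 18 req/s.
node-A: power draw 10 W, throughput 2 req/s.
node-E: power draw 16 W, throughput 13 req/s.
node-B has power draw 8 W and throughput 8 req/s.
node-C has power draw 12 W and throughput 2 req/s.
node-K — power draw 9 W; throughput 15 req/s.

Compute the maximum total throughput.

61

Allowing fractional choices, the relaxed optimum would be about 62.5, but servers are indivisible.
node-G + node-D + node-B + node-K: power draw 15 + 14 + 8 + 9 = 46 ≤ 54, throughput 15 + 18 + 8 + 15 = 56.
node-D + node-E + node-B + node-K: power draw 14 + 16 + 8 + 9 = 47 ≤ 54, throughput 18 + 13 + 8 + 15 = 54.
node-G + node-D + node-E + node-K: power draw 15 + 14 + 16 + 9 = 54 ≤ 54, throughput 15 + 18 + 13 + 15 = 61.
Best is node-G, node-D, node-E, and node-K with total throughput 61.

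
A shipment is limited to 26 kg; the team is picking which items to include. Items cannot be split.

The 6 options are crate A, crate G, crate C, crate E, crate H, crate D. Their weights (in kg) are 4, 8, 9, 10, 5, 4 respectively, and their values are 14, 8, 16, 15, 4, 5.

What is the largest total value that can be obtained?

45

This is a 0-1 knapsack instance.
Allowing fractional choices, the relaxed optimum would be about 48.8, but items are indivisible.
crate A + crate C + crate E: weight 4 + 9 + 10 = 23 ≤ 26, value 14 + 16 + 15 = 45.
crate A + crate G + crate C + crate D: weight 4 + 8 + 9 + 4 = 25 ≤ 26, value 14 + 8 + 16 + 5 = 43.
crate A + crate G + crate C + crate H: weight 4 + 8 + 9 + 5 = 26 ≤ 26, value 14 + 8 + 16 + 4 = 42.
Best is crate A, crate C, and crate E with total value 45.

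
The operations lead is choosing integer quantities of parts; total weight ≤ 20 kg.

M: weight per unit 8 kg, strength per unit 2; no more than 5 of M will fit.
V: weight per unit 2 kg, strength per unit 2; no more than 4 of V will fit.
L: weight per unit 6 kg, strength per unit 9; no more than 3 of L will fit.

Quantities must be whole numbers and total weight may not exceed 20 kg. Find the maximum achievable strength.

Take 1×V and 3×L: weight 20 ≤ 20, strength 1·2 + 3·9 = 29.
L has the best ratio (9/6) and is taken to its limit of 3; remaining capacity is filled optimally with the others.

29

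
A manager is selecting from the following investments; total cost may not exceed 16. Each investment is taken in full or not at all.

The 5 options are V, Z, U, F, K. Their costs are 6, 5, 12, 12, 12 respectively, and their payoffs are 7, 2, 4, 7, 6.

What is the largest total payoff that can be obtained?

9

This is an integer program with binary decision variables.
V + Z: cost 6 + 5 = 11 ≤ 16, payoff 7 + 2 = 9.
F: cost 12 ≤ 16, payoff 7.
V: cost 6 ≤ 16, payoff 7.
Best is V and Z with total payoff 9.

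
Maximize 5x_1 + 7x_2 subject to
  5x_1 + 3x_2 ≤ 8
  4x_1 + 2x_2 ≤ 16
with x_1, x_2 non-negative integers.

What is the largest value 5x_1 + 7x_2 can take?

The continuous relaxation peaks at (0, 2.67) with value 18.67; rounding to a feasible lattice point costs some objective.
(x_1,x_2)=(0,2): 5·0+3·2=6≤8, 4·0+2·2=4≤16, objective 14.
(x_1,x_2)=(1,1): 5·1+3·1=8≤8, 4·1+2·1=6≤16, objective 12.
(x_1,x_2)=(0,1): 5·0+3·1=3≤8, 4·0+2·1=2≤16, objective 7.
No feasible integer point exceeds 14.

14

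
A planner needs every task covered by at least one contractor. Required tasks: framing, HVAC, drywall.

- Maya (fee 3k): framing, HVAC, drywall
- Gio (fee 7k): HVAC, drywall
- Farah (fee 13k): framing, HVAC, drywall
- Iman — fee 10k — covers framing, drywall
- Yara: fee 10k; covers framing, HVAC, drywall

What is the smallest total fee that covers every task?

3

This is an integer covering problem.
Maya alone covers framing, HVAC, drywall — every task.
Total fee: 3.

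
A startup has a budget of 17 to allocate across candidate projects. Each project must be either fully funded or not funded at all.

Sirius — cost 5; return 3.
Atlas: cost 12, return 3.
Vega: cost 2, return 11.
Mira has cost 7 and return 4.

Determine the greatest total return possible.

18

This is a 0-1 knapsack instance.
Sirius + Vega: cost 5 + 2 = 7 ≤ 17, return 3 + 11 = 14.
Sirius + Vega + Mira: cost 5 + 2 + 7 = 14 ≤ 17, return 3 + 11 + 4 = 18.
Vega + Mira: cost 2 + 7 = 9 ≤ 17, return 11 + 4 = 15.
Best is Sirius, Vega, and Mira with total return 18.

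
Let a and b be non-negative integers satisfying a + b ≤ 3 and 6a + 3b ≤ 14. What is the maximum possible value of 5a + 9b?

(a,b)=(0,3): 1·0+1·3=3≤3, 6·0+3·3=9≤14, objective 27.
(a,b)=(1,2): 1·1+1·2=3≤3, 6·1+3·2=12≤14, objective 23.
(a,b)=(0,2): 1·0+1·2=2≤3, 6·0+3·2=6≤14, objective 18.
No feasible integer point exceeds 27.

27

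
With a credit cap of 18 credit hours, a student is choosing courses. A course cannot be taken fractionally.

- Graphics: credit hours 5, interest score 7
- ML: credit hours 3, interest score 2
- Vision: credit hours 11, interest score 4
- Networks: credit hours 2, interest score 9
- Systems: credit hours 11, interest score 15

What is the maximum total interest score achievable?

31

Graphics + Networks + Systems: credit hours 5 + 2 + 11 = 18 ≤ 18, interest score 7 + 9 + 15 = 31.
ML + Networks + Systems: credit hours 3 + 2 + 11 = 16 ≤ 18, interest score 2 + 9 + 15 = 26.
Best is Graphics, Networks, and Systems with total interest score 31.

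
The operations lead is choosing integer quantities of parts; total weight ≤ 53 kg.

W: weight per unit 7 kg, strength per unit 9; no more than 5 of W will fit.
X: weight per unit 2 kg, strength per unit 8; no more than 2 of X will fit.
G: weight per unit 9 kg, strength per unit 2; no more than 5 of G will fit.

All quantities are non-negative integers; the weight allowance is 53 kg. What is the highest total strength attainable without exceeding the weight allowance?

63

Take 5×W, 2×X, and 1×G: weight 48 ≤ 53, strength 5·9 + 2·8 + 1·2 = 63.
X has the best ratio (8/2) and is taken to its limit of 2; remaining capacity is filled optimally with the others.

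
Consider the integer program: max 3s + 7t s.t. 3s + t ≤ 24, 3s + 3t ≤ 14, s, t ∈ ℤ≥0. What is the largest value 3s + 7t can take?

28

Relaxing integrality, the LP optimum is 32.67 at (s,t) = (0, 4.67), which is not an integer point.
(s,t)=(0,4): 3·0+1·4=4≤24, 3·0+3·4=12≤14, objective 28.
(s,t)=(1,3): 3·1+1·3=6≤24, 3·1+3·3=12≤14, objective 24.
(s,t)=(0,3): 3·0+1·3=3≤24, 3·0+3·3=9≤14, objective 21.
No feasible integer point exceeds 28.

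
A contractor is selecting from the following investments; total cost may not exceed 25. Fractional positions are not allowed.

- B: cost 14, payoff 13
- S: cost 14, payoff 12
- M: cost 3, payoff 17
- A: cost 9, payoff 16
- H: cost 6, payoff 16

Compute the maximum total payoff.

49

M + A + H: cost 3 + 9 + 6 = 18 ≤ 25, payoff 17 + 16 + 16 = 49.
B + M + H: cost 14 + 3 + 6 = 23 ≤ 25, payoff 13 + 17 + 16 = 46.
S + M + H: cost 14 + 3 + 6 = 23 ≤ 25, payoff 12 + 17 + 16 = 45.
Best is M, A, and H with total payoff 49.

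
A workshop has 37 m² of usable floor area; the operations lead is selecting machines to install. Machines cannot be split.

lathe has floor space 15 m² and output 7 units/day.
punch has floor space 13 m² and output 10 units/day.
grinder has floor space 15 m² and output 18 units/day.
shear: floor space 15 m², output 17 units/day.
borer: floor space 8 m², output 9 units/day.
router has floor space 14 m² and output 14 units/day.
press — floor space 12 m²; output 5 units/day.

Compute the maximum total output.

Allowing fractional choices, the relaxed optimum would be about 42.9, but machines are indivisible.
punch + grinder + borer: floor space 13 + 15 + 8 = 36 ≤ 37, output 10 + 18 + 9 = 37.
grinder + borer + router: floor space 15 + 8 + 14 = 37 ≤ 37, output 18 + 9 + 14 = 41.
shear + borer + router: floor space 15 + 8 + 14 = 37 ≤ 37, output 17 + 9 + 14 = 40.
Best is grinder, borer, and router with total output 41.

41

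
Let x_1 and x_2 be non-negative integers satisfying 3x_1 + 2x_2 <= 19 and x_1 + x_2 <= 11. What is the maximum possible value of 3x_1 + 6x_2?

Relaxing integrality, the LP optimum is 57.00 at (x_1,x_2) = (0, 9.5), which is not an integer point.
(x_1,x_2)=(0,9): 3·0+2·9=18≤19, 1·0+1·9=9≤11, objective 54.
(x_1,x_2)=(1,8): 3·1+2·8=19≤19, 1·1+1·8=9≤11, objective 51.
(x_1,x_2)=(0,8): 3·0+2·8=16≤19, 1·0+1·8=8≤11, objective 48.
No feasible integer point exceeds 54.

54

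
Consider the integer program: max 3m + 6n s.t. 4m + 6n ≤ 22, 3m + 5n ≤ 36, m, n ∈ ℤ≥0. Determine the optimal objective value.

21

(m,n)=(1,3): 4·1+6·3=22≤22, 3·1+5·3=18≤36, objective 21.
(m,n)=(0,3): 4·0+6·3=18≤22, 3·0+5·3=15≤36, objective 18.
(m,n)=(2,2): 4·2+6·2=20≤22, 3·2+5·2=16≤36, objective 18.
The best lattice point is (1,3), giving 21.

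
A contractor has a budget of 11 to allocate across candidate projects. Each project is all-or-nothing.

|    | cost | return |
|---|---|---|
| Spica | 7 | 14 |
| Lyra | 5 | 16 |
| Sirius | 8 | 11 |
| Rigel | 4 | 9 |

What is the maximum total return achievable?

Spica + Rigel: cost 7 + 4 = 11 ≤ 11, return 14 + 9 = 23.
Lyra + Rigel: cost 5 + 4 = 9 ≤ 11, return 16 + 9 = 25.
Best is Lyra and Rigel with total return 25.

25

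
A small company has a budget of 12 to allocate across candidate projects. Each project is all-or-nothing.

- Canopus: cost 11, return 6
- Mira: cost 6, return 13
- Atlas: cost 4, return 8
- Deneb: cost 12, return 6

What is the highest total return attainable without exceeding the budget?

Allowing fractional choices, the relaxed optimum would be about 22.1, but projects are indivisible.
Mira: cost 6 ≤ 12, return 13.
Mira + Atlas: cost 6 + 4 = 10 ≤ 12, return 13 + 8 = 21.
Atlas: cost 4 ≤ 12, return 8.
Best is Mira and Atlas with total return 21.

21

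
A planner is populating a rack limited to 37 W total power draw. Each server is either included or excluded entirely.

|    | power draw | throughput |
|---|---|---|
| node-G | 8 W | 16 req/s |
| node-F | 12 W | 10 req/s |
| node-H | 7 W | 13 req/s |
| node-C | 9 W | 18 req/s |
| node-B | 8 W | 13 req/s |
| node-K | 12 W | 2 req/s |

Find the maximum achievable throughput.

60

Allowing fractional choices, the relaxed optimum would be about 64.2, but servers are indivisible.
node-G + node-F + node-H + node-C: power draw 8 + 12 + 7 + 9 = 36 ≤ 37, throughput 16 + 10 + 13 + 18 = 57.
node-G + node-H + node-C + node-B: power draw 8 + 7 + 9 + 8 = 32 ≤ 37, throughput 16 + 13 + 18 + 13 = 60.
Best is node-G, node-H, node-C, and node-B with total throughput 60.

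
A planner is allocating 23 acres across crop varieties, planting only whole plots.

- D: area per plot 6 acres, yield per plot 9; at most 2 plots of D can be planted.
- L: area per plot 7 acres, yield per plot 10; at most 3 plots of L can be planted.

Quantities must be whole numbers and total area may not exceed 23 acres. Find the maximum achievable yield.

30

1×D and 2×L: area 20 ≤ 23, yield 1·9 + 2·10 = 29.
3×L: area 21 ≤ 23, yield 3·10 = 30.
Best is 30.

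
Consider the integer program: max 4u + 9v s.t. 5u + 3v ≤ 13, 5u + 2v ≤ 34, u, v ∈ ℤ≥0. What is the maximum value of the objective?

(u,v)=(0,4) is feasible, giving 36.
(u,v)=(0,3) is feasible, giving 27.
No feasible integer point exceeds 36.

36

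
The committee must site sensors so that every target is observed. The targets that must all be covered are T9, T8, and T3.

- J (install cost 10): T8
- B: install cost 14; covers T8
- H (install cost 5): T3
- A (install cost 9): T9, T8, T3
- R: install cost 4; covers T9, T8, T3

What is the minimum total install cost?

R alone covers T9, T8, T3 — every target.
Total install cost: 4.
No cover costs less than 4.

4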